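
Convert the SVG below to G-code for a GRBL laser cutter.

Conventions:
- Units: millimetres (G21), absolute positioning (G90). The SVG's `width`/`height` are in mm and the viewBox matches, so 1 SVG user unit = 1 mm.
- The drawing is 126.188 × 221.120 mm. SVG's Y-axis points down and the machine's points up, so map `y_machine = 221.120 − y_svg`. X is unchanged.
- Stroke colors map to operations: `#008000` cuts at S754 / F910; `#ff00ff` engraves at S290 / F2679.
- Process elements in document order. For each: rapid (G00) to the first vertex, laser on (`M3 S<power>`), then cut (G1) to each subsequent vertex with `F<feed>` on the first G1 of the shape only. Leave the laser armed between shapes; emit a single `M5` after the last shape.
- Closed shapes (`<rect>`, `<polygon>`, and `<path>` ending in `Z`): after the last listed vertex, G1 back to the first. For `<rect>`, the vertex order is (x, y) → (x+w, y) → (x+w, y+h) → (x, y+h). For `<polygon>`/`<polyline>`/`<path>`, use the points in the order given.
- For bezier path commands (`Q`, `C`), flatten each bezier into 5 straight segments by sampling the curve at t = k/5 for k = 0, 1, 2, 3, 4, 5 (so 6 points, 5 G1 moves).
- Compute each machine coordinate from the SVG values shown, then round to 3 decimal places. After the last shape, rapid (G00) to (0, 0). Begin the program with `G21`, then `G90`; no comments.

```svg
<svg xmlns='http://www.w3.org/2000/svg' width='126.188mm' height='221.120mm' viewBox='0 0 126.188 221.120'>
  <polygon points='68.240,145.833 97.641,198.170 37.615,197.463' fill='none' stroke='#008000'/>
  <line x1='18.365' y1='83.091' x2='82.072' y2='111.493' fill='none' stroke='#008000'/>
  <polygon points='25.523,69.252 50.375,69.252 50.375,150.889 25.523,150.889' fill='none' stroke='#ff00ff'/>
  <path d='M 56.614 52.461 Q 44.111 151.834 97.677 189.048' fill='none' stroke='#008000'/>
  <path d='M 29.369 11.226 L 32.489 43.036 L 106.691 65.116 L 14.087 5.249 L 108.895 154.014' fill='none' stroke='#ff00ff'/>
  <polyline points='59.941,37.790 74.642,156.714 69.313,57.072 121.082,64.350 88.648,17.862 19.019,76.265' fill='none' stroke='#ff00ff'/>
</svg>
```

G21
G90
G00 X68.240 Y75.287
M3 S754
G1 X97.641 Y22.950 F910
G1 X37.615 Y23.657
G1 X68.240 Y75.287
G00 X18.365 Y138.029
M3 S754
G1 X82.072 Y109.627 F910
G00 X25.523 Y151.868
M3 S290
G1 X50.375 Y151.868 F2679
G1 X50.375 Y70.231
G1 X25.523 Y70.231
G1 X25.523 Y151.868
G00 X56.614 Y168.659
M3 S754
G1 X54.256 Y131.396 F910
G1 X57.183 Y99.106
G1 X65.395 Y71.789
G1 X78.893 Y49.444
G1 X97.677 Y32.072
G00 X29.369 Y209.894
M3 S290
G1 X32.489 Y178.084 F2679
G1 X106.691 Y156.004
G1 X14.087 Y215.871
G1 X108.895 Y67.106
G00 X59.941 Y183.330
M3 S290
G1 X74.642 Y64.406 F2679
G1 X69.313 Y164.048
G1 X121.082 Y156.770
G1 X88.648 Y203.258
G1 X19.019 Y144.855
M5
G00 X0.000 Y0.000

viewBox `0 0 126.188 221.120` with mm width/height → 1 unit = 1 mm. Flip: y_m = 221.120 − y_svg.

**Shape 1** — `<polygon>` regular polygon, stroke `#008000` → cut (S754, F910). Machine vertices: (68.240,75.287) → (97.641,22.950) → (37.615,23.657) → (68.240,75.287). Closed: final G1 returns to the first vertex.

**Shape 2** — `<line>` line segment, stroke `#008000` → cut (S754, F910). Machine vertices: (18.365,138.029) → (82.072,109.627). Open path.

**Shape 3** — `<polygon>` rectangle, stroke `#ff00ff` → engrave (S290, F2679). Machine vertices: (25.523,151.868) → (50.375,151.868) → (50.375,70.231) → (25.523,70.231) → (25.523,151.868). Closed: final G1 returns to the first vertex.

**Shape 4** — `<path>` quadratic bezier, stroke `#008000` → cut (S754, F910). Control points (SVG): P0=(56.614,52.461), P1=(44.111,151.834), P2=(97.677,189.048); sampled at t=k/5. Machine vertices: (56.614,168.659) → (54.256,131.396) → (57.183,99.106) → (65.395,71.789) → (78.893,49.444) → (97.677,32.072). Open path.

**Shape 5** — `<path>` open polyline, stroke `#ff00ff` → engrave (S290, F2679). Machine vertices: (29.369,209.894) → (32.489,178.084) → (106.691,156.004) → (14.087,215.871) → (108.895,67.106). Open path.

**Shape 6** — `<polyline>` open polyline, stroke `#ff00ff` → engrave (S290, F2679). Machine vertices: (59.941,183.330) → (74.642,64.406) → (69.313,164.048) → (121.082,156.770) → (88.648,203.258) → (19.019,144.855). Open path.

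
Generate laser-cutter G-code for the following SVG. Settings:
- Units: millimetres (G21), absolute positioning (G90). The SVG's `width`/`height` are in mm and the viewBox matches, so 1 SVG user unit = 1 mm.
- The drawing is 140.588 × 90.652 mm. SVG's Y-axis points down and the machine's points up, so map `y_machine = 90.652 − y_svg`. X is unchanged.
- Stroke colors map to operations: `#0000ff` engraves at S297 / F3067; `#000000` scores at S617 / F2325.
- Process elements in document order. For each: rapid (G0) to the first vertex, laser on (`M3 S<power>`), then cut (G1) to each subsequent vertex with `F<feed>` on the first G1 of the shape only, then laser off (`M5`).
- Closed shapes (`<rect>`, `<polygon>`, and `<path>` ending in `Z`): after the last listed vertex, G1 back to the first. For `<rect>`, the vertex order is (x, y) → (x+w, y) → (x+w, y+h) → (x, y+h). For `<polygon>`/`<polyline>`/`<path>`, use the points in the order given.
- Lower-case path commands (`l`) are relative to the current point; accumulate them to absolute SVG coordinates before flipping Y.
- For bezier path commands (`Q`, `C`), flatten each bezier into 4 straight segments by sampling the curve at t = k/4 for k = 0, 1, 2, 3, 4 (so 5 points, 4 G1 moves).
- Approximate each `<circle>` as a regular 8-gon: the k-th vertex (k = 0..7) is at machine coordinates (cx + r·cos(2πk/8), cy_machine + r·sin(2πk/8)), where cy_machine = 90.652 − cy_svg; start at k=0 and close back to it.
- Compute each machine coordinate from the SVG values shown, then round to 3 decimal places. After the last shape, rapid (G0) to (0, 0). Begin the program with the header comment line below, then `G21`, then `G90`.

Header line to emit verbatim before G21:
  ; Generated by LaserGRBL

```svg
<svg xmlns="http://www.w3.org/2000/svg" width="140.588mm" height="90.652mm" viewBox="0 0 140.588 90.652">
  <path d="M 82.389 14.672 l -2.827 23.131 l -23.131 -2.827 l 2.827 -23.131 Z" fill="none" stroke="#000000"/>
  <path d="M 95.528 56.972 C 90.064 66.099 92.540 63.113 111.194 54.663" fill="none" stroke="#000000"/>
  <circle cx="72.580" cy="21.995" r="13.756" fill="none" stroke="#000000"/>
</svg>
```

; Generated by LaserGRBL
G21
G90
G0 X82.389 Y75.980
M3 S617
G1 X79.562 Y52.849 F2325
G1 X56.431 Y55.676
G1 X59.258 Y78.807
G1 X82.389 Y75.980
M5
G0 X95.528 Y33.680
M3 S617
G1 X93.047 Y29.002 F2325
G1 X94.317 Y28.243
G1 X100.108 Y30.780
G1 X111.194 Y35.989
M5
G0 X86.336 Y68.657
M3 S617
G1 X82.307 Y78.384 F2325
G1 X72.580 Y82.413
G1 X62.853 Y78.384
G1 X58.824 Y68.657
G1 X62.853 Y58.930
G1 X72.580 Y54.901
G1 X82.307 Y58.930
G1 X86.336 Y68.657
M5
G0 X0.000 Y0.000

1 u = 1 mm; y_m = 90.652 − y.

[1] `<path>` regular polygon, #000000→score S617 F2325: (82.389,75.980) → (79.562,52.849) → (56.431,55.676) → (59.258,78.807) → (82.389,75.980) (closed)

[2] `<path>` cubic bezier, #000000→score S617 F2325: (95.528,33.680) → (93.047,29.002) → (94.317,28.243) → (100.108,30.780) → (111.194,35.989)

[3] `<circle>` circle, #000000→score S617 F2325: (86.336,68.657) → (82.307,78.384) → (72.580,82.413) → (62.853,78.384) → (58.824,68.657) → (62.853,58.930) → (72.580,54.901) → (82.307,58.930) → (86.336,68.657) (closed)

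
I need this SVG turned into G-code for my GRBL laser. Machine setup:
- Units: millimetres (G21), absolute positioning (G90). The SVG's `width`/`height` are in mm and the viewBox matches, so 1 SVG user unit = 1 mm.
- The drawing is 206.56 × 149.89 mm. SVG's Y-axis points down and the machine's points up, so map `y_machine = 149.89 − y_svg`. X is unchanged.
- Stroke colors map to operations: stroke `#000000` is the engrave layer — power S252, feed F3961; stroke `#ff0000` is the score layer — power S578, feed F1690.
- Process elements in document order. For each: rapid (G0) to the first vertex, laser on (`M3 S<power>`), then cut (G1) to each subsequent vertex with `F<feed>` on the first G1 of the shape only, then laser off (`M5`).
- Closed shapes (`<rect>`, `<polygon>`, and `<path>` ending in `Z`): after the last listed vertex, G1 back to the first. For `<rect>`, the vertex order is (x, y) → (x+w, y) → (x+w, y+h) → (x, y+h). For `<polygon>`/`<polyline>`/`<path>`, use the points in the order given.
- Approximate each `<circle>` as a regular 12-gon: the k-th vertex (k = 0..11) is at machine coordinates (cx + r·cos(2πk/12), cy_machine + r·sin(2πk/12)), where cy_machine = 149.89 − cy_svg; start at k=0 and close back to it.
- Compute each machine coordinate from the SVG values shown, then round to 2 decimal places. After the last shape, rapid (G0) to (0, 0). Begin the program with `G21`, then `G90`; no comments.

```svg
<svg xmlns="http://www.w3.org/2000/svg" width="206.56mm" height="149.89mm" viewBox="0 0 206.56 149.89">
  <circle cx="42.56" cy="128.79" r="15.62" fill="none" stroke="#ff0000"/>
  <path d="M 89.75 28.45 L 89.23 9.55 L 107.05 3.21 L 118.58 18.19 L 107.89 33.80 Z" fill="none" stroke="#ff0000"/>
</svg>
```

G21
G90
G0 X58.18 Y21.10
M3 S578
G1 X56.09 Y28.91 F1690
G1 X50.37 Y34.63
G1 X42.56 Y36.72
G1 X34.75 Y34.63
G1 X29.03 Y28.91
G1 X26.94 Y21.10
G1 X29.03 Y13.29
G1 X34.75 Y7.57
G1 X42.56 Y5.48
G1 X50.37 Y7.57
G1 X56.09 Y13.29
G1 X58.18 Y21.10
M5
G0 X89.75 Y121.44
M3 S578
G1 X89.23 Y140.34 F1690
G1 X107.05 Y146.68
G1 X118.58 Y131.70
G1 X107.89 Y116.09
G1 X89.75 Y121.44
M5
G0 X0.00 Y0.00

1 u = 1 mm; y_m = 149.89 − y.

[1] `<circle>` circle, #ff0000→score S578 F1690: (58.18,21.10) → (56.09,28.91) → (50.37,34.63) → (42.56,36.72) → (34.75,34.63) → (29.03,28.91) → (26.94,21.10) → (29.03,13.29) → (34.75,7.57) → (42.56,5.48) → (50.37,7.57) → (56.09,13.29) → (58.18,21.10) (closed)

[2] `<path>` regular polygon, #ff0000→score S578 F1690: (89.75,121.44) → (89.23,140.34) → (107.05,146.68) → (118.58,131.70) → (107.89,116.09) → (89.75,121.44) (closed)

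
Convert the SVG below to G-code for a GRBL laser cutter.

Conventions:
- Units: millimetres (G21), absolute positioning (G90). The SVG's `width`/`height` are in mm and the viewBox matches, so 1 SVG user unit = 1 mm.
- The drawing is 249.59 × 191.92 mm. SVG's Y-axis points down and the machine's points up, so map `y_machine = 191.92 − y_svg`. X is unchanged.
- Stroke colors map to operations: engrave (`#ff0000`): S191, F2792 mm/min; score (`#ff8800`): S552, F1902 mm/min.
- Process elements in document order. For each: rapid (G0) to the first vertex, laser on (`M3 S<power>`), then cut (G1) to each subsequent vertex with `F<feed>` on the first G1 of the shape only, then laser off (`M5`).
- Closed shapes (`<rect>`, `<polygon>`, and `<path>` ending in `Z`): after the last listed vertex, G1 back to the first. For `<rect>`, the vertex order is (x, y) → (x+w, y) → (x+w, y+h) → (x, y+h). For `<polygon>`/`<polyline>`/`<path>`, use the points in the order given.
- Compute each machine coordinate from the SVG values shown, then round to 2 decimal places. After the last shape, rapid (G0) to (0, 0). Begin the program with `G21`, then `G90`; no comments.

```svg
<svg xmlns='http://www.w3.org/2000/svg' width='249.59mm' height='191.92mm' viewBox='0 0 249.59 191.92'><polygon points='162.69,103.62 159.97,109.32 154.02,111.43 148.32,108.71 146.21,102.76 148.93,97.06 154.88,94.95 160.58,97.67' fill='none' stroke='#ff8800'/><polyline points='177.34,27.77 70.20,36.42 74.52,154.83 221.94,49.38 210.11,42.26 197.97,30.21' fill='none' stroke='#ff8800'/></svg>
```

G21
G90
G0 X162.69 Y88.30
M3 S552
G1 X159.97 Y82.60 F1902
G1 X154.02 Y80.49
G1 X148.32 Y83.21
G1 X146.21 Y89.16
G1 X148.93 Y94.86
G1 X154.88 Y96.97
G1 X160.58 Y94.25
G1 X162.69 Y88.30
M5
G0 X177.34 Y164.15
M3 S552
G1 X70.20 Y155.50 F1902
G1 X74.52 Y37.09
G1 X221.94 Y142.54
G1 X210.11 Y149.66
G1 X197.97 Y161.71
M5
G0 X0.00 Y0.00

1 u = 1 mm; y_m = 191.92 − y.

[1] `<polygon>` regular polygon, #ff8800→score S552 F1902: (162.69,88.30) → (159.97,82.60) → (154.02,80.49) → (148.32,83.21) → (146.21,89.16) → (148.93,94.86) → (154.88,96.97) → (160.58,94.25) → (162.69,88.30) (closed)

[2] `<polyline>` open polyline, #ff8800→score S552 F1902: (177.34,164.15) → (70.20,155.50) → (74.52,37.09) → (221.94,142.54) → (210.11,149.66) → (197.97,161.71)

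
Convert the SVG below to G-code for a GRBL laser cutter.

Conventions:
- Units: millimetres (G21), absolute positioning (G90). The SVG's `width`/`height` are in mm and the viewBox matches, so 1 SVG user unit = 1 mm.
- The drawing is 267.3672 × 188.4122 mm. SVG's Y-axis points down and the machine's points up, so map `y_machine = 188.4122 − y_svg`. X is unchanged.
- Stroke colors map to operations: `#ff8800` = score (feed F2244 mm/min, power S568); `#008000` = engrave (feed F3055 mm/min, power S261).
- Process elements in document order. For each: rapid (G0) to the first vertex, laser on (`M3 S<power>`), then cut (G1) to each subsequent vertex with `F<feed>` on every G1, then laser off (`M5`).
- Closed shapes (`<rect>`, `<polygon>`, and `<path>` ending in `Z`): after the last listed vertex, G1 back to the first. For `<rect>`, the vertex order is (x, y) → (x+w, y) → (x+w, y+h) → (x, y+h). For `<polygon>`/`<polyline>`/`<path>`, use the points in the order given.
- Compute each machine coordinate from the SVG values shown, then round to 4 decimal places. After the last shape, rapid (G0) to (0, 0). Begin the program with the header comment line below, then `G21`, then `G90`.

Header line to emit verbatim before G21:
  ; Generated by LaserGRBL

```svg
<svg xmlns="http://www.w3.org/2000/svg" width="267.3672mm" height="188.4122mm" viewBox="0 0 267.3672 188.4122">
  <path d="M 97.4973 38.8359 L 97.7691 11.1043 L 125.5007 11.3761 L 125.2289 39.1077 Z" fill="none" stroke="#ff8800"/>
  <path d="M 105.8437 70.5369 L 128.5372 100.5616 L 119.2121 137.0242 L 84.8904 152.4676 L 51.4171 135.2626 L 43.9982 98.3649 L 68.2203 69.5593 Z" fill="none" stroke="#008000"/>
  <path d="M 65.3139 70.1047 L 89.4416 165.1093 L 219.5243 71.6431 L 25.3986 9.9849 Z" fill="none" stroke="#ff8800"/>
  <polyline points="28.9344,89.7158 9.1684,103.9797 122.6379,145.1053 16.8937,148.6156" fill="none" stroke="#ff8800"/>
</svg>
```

; Generated by LaserGRBL
G21
G90
G0 X97.4973 Y149.5763
M3 S568
G1 X97.7691 Y177.3079 F2244
G1 X125.5007 Y177.0361 F2244
G1 X125.2289 Y149.3045 F2244
G1 X97.4973 Y149.5763 F2244
M5
G0 X105.8437 Y117.8753
M3 S261
G1 X128.5372 Y87.8506 F3055
G1 X119.2121 Y51.3880 F3055
G1 X84.8904 Y35.9446 F3055
G1 X51.4171 Y53.1496 F3055
G1 X43.9982 Y90.0473 F3055
G1 X68.2203 Y118.8529 F3055
G1 X105.8437 Y117.8753 F3055
M5
G0 X65.3139 Y118.3075
M3 S568
G1 X89.4416 Y23.3029 F2244
G1 X219.5243 Y116.7691 F2244
G1 X25.3986 Y178.4273 F2244
G1 X65.3139 Y118.3075 F2244
M5
G0 X28.9344 Y98.6964
M3 S568
G1 X9.1684 Y84.4325 F2244
G1 X122.6379 Y43.3069 F2244
G1 X16.8937 Y39.7966 F2244
M5
G0 X0.0000 Y0.0000

Since the viewBox matches the mm dimensions, user units are millimetres directly. The only transform is the Y-flip y_m = 188.4122 − y_svg.

Shape 1 is a regular polygon drawn with `<path>`. Its stroke #ff8800 means score at S568, F2244. After flipping Y the toolpath is (97.4973,149.5763) → (97.7691,177.3079) → (125.5007,177.0361) → (125.2289,149.3045) → (97.4973,149.5763), returning to the start.

Shape 2 is a regular polygon drawn with `<path>`. Its stroke #008000 means engrave at S261, F3055. After flipping Y the toolpath is (105.8437,117.8753) → (128.5372,87.8506) → (119.2121,51.3880) → (84.8904,35.9446) → (51.4171,53.1496) → (43.9982,90.0473) → (68.2203,118.8529) → (105.8437,117.8753), returning to the start.

Shape 3 is a closed polygon drawn with `<path>`. Its stroke #ff8800 means score at S568, F2244. After flipping Y the toolpath is (65.3139,118.3075) → (89.4416,23.3029) → (219.5243,116.7691) → (25.3986,178.4273) → (65.3139,118.3075), returning to the start.

Shape 4 is a open polyline drawn with `<polyline>`. Its stroke #ff8800 means score at S568, F2244. After flipping Y the toolpath is (28.9344,98.6964) → (9.1684,84.4325) → (122.6379,43.3069) → (16.8937,39.7966).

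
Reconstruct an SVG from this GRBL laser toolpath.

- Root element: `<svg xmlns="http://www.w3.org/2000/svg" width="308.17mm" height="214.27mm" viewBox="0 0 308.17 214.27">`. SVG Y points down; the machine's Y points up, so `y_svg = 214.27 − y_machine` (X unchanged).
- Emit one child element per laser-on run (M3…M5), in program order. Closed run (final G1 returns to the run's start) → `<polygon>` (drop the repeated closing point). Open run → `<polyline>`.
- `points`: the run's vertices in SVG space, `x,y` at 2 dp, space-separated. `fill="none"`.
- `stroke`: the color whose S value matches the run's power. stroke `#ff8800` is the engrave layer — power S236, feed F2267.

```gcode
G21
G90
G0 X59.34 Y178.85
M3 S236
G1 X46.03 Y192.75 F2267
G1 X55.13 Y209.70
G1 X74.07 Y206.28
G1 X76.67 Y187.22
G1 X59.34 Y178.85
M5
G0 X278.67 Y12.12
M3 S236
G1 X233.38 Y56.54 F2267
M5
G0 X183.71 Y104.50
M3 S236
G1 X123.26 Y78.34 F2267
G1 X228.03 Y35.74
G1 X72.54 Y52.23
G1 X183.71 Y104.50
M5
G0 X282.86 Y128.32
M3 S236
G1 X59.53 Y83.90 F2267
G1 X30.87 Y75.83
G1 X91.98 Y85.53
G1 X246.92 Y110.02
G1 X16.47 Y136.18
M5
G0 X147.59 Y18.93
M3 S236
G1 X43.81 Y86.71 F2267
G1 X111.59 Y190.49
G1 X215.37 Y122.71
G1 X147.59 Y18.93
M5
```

y_svg = 214.27 − y_m. Every run uses S236, so all elements get stroke `#ff8800` (engrave).

[1] closed run; points: 59.34,35.42 46.03,21.52 55.13,4.57 74.07,7.99 76.67,27.05

[2] open run; points: 278.67,202.15 233.38,157.73

[3] closed run; points: 183.71,109.77 123.26,135.93 228.03,178.53 72.54,162.04

[4] open run; points: 282.86,85.95 59.53,130.37 30.87,138.44 91.98,128.74 246.92,104.25 16.47,78.09

[5] closed run; points: 147.59,195.34 43.81,127.56 111.59,23.78 215.37,91.56

<svg xmlns="http://www.w3.org/2000/svg" width="308.17mm" height="214.27mm" viewBox="0 0 308.17 214.27">
  <polygon points="59.34,35.42 46.03,21.52 55.13,4.57 74.07,7.99 76.67,27.05" fill="none" stroke="#ff8800"/>
  <polyline points="278.67,202.15 233.38,157.73" fill="none" stroke="#ff8800"/>
  <polygon points="183.71,109.77 123.26,135.93 228.03,178.53 72.54,162.04" fill="none" stroke="#ff8800"/>
  <polyline points="282.86,85.95 59.53,130.37 30.87,138.44 91.98,128.74 246.92,104.25 16.47,78.09" fill="none" stroke="#ff8800"/>
  <polygon points="147.59,195.34 43.81,127.56 111.59,23.78 215.37,91.56" fill="none" stroke="#ff8800"/>
</svg>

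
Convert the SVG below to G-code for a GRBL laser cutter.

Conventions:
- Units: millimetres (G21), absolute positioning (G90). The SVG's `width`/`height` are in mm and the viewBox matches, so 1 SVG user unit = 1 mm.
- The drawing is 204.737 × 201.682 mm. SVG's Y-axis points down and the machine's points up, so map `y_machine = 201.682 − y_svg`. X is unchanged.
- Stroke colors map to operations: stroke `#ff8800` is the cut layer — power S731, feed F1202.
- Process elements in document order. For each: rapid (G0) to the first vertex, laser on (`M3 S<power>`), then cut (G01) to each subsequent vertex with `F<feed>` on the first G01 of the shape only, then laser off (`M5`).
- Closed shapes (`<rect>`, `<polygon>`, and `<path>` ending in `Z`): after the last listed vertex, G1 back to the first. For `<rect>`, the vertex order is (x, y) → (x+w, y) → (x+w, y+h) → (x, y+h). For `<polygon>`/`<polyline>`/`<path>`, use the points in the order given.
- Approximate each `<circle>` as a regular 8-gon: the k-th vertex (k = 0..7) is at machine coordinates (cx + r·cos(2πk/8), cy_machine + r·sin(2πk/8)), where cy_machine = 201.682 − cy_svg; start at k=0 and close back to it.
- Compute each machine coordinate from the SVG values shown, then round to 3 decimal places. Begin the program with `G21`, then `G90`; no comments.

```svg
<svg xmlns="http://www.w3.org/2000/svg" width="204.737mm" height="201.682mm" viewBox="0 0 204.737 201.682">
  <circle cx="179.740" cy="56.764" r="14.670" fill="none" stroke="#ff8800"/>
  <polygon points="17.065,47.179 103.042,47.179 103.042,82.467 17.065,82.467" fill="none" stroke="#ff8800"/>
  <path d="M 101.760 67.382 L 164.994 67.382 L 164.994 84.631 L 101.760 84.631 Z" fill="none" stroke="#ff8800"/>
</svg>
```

viewBox `0 0 204.737 201.682` with mm width/height → 1 unit = 1 mm. Flip: y_m = 201.682 − y_svg.

**Shape 1** — `<circle>` circle, stroke `#ff8800` → cut (S731, F1202). Machine vertices: (194.410,144.918) → (190.113,155.291) → (179.740,159.588) → (169.367,155.291) → (165.070,144.918) → (169.367,134.545) → (179.740,130.248) → (190.113,134.545) → (194.410,144.918). Closed: final G1 returns to the first vertex.

**Shape 2** — `<polygon>` rectangle, stroke `#ff8800` → cut (S731, F1202). Machine vertices: (17.065,154.503) → (103.042,154.503) → (103.042,119.215) → (17.065,119.215) → (17.065,154.503). Closed: final G1 returns to the first vertex.

**Shape 3** — `<path>` rectangle, stroke `#ff8800` → cut (S731, F1202). Machine vertices: (101.760,134.300) → (164.994,134.300) → (164.994,117.051) → (101.760,117.051) → (101.760,134.300). Closed: final G1 returns to the first vertex.

G21
G90
G0 X194.410 Y144.918
M3 S731
G01 X190.113 Y155.291 F1202
G01 X179.740 Y159.588
G01 X169.367 Y155.291
G01 X165.070 Y144.918
G01 X169.367 Y134.545
G01 X179.740 Y130.248
G01 X190.113 Y134.545
G01 X194.410 Y144.918
M5
G0 X17.065 Y154.503
M3 S731
G01 X103.042 Y154.503 F1202
G01 X103.042 Y119.215
G01 X17.065 Y119.215
G01 X17.065 Y154.503
M5
G0 X101.760 Y134.300
M3 S731
G01 X164.994 Y134.300 F1202
G01 X164.994 Y117.051
G01 X101.760 Y117.051
G01 X101.760 Y134.300
M5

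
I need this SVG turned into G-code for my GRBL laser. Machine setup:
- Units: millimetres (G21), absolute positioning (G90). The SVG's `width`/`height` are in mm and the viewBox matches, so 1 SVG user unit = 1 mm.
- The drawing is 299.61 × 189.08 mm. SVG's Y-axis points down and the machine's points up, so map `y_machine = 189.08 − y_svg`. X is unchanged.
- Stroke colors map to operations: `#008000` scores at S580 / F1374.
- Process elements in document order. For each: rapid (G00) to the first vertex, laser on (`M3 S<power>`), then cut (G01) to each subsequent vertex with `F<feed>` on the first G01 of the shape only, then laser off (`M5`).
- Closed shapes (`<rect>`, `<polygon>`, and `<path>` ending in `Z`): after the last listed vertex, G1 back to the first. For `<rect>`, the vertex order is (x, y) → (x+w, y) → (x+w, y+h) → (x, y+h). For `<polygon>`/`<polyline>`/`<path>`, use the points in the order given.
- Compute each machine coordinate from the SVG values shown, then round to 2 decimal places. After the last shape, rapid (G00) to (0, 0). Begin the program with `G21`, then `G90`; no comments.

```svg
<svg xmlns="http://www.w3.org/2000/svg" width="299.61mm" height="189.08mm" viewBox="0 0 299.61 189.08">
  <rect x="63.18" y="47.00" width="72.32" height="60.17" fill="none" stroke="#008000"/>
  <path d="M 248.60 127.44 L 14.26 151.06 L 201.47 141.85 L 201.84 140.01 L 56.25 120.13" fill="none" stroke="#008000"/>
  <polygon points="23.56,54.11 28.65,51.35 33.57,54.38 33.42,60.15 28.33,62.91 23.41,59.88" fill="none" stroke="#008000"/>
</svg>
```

G21
G90
G00 X63.18 Y142.08
M3 S580
G01 X135.50 Y142.08 F1374
G01 X135.50 Y81.91
G01 X63.18 Y81.91
G01 X63.18 Y142.08
M5
G00 X248.60 Y61.64
M3 S580
G01 X14.26 Y38.02 F1374
G01 X201.47 Y47.23
G01 X201.84 Y49.07
G01 X56.25 Y68.95
M5
G00 X23.56 Y134.97
M3 S580
G01 X28.65 Y137.73 F1374
G01 X33.57 Y134.70
G01 X33.42 Y128.93
G01 X28.33 Y126.17
G01 X23.41 Y129.20
G01 X23.56 Y134.97
M5
G00 X0.00 Y0.00

Since the viewBox matches the mm dimensions, user units are millimetres directly. The only transform is the Y-flip y_m = 189.08 − y_svg.

Shape 1 is a rectangle drawn with `<rect>`. Its stroke #008000 means score at S580, F1374. After flipping Y the toolpath is (63.18,142.08) → (135.50,142.08) → (135.50,81.91) → (63.18,81.91) → (63.18,142.08), returning to the start.

Shape 2 is a open polyline drawn with `<path>`. Its stroke #008000 means score at S580, F1374. After flipping Y the toolpath is (248.60,61.64) → (14.26,38.02) → (201.47,47.23) → (201.84,49.07) → (56.25,68.95).

Shape 3 is a regular polygon drawn with `<polygon>`. Its stroke #008000 means score at S580, F1374. After flipping Y the toolpath is (23.56,134.97) → (28.65,137.73) → (33.57,134.70) → (33.42,128.93) → (28.33,126.17) → (23.41,129.20) → (23.56,134.97), returning to the start.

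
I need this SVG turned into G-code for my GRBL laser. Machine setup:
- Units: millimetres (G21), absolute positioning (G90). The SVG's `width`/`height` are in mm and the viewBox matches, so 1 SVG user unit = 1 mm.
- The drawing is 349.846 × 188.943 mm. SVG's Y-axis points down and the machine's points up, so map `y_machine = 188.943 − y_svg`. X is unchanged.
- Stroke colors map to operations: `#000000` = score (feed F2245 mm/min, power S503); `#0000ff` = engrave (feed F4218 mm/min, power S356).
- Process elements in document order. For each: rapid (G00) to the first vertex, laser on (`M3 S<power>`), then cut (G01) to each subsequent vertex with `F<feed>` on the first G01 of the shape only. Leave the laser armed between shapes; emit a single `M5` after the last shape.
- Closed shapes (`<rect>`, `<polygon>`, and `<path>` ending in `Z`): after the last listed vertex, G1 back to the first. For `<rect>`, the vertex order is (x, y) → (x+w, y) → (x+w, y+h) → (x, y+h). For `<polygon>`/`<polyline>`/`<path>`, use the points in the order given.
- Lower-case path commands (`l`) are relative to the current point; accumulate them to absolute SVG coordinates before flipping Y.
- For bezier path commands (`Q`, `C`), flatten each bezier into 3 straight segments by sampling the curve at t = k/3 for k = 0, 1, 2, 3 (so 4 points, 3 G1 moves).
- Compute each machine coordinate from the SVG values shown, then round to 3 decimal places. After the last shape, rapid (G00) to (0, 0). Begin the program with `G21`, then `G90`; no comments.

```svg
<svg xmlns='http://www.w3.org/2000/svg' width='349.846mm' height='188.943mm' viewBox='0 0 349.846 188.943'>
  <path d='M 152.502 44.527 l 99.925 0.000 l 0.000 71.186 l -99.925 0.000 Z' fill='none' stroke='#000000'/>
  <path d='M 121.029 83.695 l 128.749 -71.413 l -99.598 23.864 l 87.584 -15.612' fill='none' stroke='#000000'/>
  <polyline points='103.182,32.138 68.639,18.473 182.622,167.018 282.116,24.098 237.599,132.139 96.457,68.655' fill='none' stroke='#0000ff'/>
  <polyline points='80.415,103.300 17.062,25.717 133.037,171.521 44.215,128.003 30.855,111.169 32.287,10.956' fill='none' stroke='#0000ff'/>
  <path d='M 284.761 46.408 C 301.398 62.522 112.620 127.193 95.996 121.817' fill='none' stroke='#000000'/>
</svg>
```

G21
G90
G00 X152.502 Y144.416
M3 S503
G01 X252.427 Y144.416 F2245
G01 X252.427 Y73.230
G01 X152.502 Y73.230
G01 X152.502 Y144.416
G00 X121.029 Y105.248
M3 S503
G01 X249.778 Y176.661 F2245
G01 X150.180 Y152.797
G01 X237.764 Y168.409
G00 X103.182 Y156.805
M3 S356
G01 X68.639 Y170.470 F4218
G01 X182.622 Y21.925
G01 X282.116 Y164.845
G01 X237.599 Y56.804
G01 X96.457 Y120.288
G00 X80.415 Y85.643
M3 S356
G01 X17.062 Y163.226 F4218
G01 X133.037 Y17.422
G01 X44.215 Y60.940
G01 X30.855 Y77.774
G01 X32.287 Y177.987
G00 X284.761 Y142.535
M3 S503
G01 X246.910 Y114.628 F2245
G01 X156.021 Y80.706
G01 X95.996 Y67.126
M5
G00 X0.000 Y0.000

Since the viewBox matches the mm dimensions, user units are millimetres directly. The only transform is the Y-flip y_m = 188.943 − y_svg.

Shape 1 is a rectangle drawn with `<path>`. Its stroke #000000 means score at S503, F2245. After flipping Y the toolpath is (152.502,144.416) → (252.427,144.416) → (252.427,73.230) → (152.502,73.230) → (152.502,144.416), returning to the start.

Shape 2 is a open polyline drawn with `<path>`. Its stroke #000000 means score at S503, F2245. After flipping Y the toolpath is (121.029,105.248) → (249.778,176.661) → (150.180,152.797) → (237.764,168.409).

Shape 3 is a open polyline drawn with `<polyline>`. Its stroke #0000ff means engrave at S356, F4218. After flipping Y the toolpath is (103.182,156.805) → (68.639,170.470) → (182.622,21.925) → (282.116,164.845) → (237.599,56.804) → (96.457,120.288).

Shape 4 is a open polyline drawn with `<polyline>`. Its stroke #0000ff means engrave at S356, F4218. After flipping Y the toolpath is (80.415,85.643) → (17.062,163.226) → (133.037,17.422) → (44.215,60.940) → (30.855,77.774) → (32.287,177.987).

Shape 5 is a cubic bezier drawn with `<path>`. Its stroke #000000 means score at S503, F2245. After flipping Y the toolpath is (284.761,142.535) → (246.910,114.628) → (156.021,80.706) → (95.996,67.126).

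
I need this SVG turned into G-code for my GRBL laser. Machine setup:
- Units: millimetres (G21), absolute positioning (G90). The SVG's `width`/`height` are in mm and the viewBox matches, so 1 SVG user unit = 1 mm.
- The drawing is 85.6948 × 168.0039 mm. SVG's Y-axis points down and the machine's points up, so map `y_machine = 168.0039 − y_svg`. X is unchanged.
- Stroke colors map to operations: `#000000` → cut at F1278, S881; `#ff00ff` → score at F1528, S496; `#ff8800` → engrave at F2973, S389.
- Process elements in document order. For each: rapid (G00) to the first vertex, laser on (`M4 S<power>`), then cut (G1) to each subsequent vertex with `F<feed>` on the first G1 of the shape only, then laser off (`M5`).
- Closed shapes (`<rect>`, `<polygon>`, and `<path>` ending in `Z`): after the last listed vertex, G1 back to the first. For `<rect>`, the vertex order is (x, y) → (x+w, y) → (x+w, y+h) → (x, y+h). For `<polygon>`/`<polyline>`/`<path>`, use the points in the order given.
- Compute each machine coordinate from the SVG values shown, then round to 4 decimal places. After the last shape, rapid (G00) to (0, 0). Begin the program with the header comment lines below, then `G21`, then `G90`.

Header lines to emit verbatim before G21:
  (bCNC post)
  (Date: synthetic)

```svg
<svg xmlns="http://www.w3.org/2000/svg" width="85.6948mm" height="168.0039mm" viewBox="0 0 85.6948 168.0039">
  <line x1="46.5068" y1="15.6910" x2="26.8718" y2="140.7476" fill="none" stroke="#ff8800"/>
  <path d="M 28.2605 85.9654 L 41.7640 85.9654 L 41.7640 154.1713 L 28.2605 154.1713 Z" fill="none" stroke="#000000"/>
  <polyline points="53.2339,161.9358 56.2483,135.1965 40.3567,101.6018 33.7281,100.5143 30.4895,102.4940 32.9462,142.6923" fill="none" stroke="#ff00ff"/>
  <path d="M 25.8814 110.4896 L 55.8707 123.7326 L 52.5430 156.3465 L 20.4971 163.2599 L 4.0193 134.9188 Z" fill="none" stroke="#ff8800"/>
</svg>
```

(bCNC post)
(Date: synthetic)
G21
G90
G00 X46.5068 Y152.3129
M4 S389
G1 X26.8718 Y27.2563 F2973
M5
G00 X28.2605 Y82.0385
M4 S881
G1 X41.7640 Y82.0385 F1278
G1 X41.7640 Y13.8326
G1 X28.2605 Y13.8326
G1 X28.2605 Y82.0385
M5
G00 X53.2339 Y6.0681
M4 S496
G1 X56.2483 Y32.8074 F1528
G1 X40.3567 Y66.4021
G1 X33.7281 Y67.4896
G1 X30.4895 Y65.5099
G1 X32.9462 Y25.3116
M5
G00 X25.8814 Y57.5143
M4 S389
G1 X55.8707 Y44.2713 F2973
G1 X52.5430 Y11.6574
G1 X20.4971 Y4.7440
G1 X4.0193 Y33.0851
G1 X25.8814 Y57.5143
M5
G00 X0.0000 Y0.0000

viewBox `0 0 85.6948 168.0039` with mm width/height → 1 unit = 1 mm. Flip: y_m = 168.0039 − y_svg.

**Shape 1** — `<line>` line segment, stroke `#ff8800` → engrave (S389, F2973). Machine vertices: (46.5068,152.3129) → (26.8718,27.2563). Open path.

**Shape 2** — `<path>` rectangle, stroke `#000000` → cut (S881, F1278). Machine vertices: (28.2605,82.0385) → (41.7640,82.0385) → (41.7640,13.8326) → (28.2605,13.8326) → (28.2605,82.0385). Closed: final G1 returns to the first vertex.

**Shape 3** — `<polyline>` open polyline, stroke `#ff00ff` → score (S496, F1528). Machine vertices: (53.2339,6.0681) → (56.2483,32.8074) → (40.3567,66.4021) → (33.7281,67.4896) → (30.4895,65.5099) → (32.9462,25.3116). Open path.

**Shape 4** — `<path>` regular polygon, stroke `#ff8800` → engrave (S389, F2973). Machine vertices: (25.8814,57.5143) → (55.8707,44.2713) → (52.5430,11.6574) → (20.4971,4.7440) → (4.0193,33.0851) → (25.8814,57.5143). Closed: final G1 returns to the first vertex.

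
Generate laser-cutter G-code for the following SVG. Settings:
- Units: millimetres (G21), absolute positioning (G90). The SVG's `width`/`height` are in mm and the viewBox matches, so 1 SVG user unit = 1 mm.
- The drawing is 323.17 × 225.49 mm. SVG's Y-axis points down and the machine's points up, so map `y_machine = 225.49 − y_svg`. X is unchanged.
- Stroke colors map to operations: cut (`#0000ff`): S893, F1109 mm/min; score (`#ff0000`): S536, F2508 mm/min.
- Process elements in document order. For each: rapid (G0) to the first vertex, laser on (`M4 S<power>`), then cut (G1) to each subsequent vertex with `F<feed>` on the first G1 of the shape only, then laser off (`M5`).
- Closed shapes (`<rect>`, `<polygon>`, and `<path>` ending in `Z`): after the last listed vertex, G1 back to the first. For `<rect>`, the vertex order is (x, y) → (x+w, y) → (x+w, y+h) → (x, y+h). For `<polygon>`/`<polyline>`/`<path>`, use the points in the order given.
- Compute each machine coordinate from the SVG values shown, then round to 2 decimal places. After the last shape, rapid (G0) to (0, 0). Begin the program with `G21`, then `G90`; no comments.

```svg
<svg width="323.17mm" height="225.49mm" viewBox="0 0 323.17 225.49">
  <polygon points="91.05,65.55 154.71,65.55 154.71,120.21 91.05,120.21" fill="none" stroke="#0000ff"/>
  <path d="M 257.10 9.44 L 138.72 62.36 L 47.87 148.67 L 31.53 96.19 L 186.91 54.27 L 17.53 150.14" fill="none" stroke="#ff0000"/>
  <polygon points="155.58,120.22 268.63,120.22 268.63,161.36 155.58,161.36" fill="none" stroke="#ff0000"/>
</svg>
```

G21
G90
G0 X91.05 Y159.94
M4 S893
G1 X154.71 Y159.94 F1109
G1 X154.71 Y105.28
G1 X91.05 Y105.28
G1 X91.05 Y159.94
M5
G0 X257.10 Y216.05
M4 S536
G1 X138.72 Y163.13 F2508
G1 X47.87 Y76.82
G1 X31.53 Y129.30
G1 X186.91 Y171.22
G1 X17.53 Y75.35
M5
G0 X155.58 Y105.27
M4 S536
G1 X268.63 Y105.27 F2508
G1 X268.63 Y64.13
G1 X155.58 Y64.13
G1 X155.58 Y105.27
M5
G0 X0.00 Y0.00

viewBox `0 0 323.17 225.49` with mm width/height → 1 unit = 1 mm. Flip: y_m = 225.49 − y_svg.

**Shape 1** — `<polygon>` rectangle, stroke `#0000ff` → cut (S893, F1109). Machine vertices: (91.05,159.94) → (154.71,159.94) → (154.71,105.28) → (91.05,105.28) → (91.05,159.94). Closed: final G1 returns to the first vertex.

**Shape 2** — `<path>` open polyline, stroke `#ff0000` → score (S536, F2508). Machine vertices: (257.10,216.05) → (138.72,163.13) → (47.87,76.82) → (31.53,129.30) → (186.91,171.22) → (17.53,75.35). Open path.

**Shape 3** — `<polygon>` rectangle, stroke `#ff0000` → score (S536, F2508). Machine vertices: (155.58,105.27) → (268.63,105.27) → (268.63,64.13) → (155.58,64.13) → (155.58,105.27). Closed: final G1 returns to the first vertex.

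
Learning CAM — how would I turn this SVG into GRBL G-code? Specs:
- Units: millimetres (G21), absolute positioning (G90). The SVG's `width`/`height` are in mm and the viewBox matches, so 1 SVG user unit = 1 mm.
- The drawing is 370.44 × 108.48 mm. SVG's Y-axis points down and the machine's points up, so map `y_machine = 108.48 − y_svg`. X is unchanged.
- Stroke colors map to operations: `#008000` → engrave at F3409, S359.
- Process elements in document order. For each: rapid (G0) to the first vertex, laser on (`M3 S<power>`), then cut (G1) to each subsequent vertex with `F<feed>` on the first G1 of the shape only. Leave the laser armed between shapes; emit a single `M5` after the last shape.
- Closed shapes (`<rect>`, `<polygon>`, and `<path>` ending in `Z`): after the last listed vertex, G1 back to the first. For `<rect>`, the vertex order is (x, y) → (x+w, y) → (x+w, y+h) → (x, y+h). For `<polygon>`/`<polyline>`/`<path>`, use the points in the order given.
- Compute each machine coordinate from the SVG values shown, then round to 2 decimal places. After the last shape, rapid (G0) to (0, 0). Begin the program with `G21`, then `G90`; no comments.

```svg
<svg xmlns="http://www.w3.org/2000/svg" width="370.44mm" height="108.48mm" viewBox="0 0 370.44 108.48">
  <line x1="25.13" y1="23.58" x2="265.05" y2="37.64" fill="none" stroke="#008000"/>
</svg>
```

Since the viewBox matches the mm dimensions, user units are millimetres directly. The only transform is the Y-flip y_m = 108.48 − y_svg.

Shape 1 is a line segment drawn with `<line>`. Its stroke #008000 means engrave at S359, F3409. After flipping Y the toolpath is (25.13,84.90) → (265.05,70.84).

G21
G90
G0 X25.13 Y84.90
M3 S359
G1 X265.05 Y70.84 F3409
M5
G0 X0.00 Y0.00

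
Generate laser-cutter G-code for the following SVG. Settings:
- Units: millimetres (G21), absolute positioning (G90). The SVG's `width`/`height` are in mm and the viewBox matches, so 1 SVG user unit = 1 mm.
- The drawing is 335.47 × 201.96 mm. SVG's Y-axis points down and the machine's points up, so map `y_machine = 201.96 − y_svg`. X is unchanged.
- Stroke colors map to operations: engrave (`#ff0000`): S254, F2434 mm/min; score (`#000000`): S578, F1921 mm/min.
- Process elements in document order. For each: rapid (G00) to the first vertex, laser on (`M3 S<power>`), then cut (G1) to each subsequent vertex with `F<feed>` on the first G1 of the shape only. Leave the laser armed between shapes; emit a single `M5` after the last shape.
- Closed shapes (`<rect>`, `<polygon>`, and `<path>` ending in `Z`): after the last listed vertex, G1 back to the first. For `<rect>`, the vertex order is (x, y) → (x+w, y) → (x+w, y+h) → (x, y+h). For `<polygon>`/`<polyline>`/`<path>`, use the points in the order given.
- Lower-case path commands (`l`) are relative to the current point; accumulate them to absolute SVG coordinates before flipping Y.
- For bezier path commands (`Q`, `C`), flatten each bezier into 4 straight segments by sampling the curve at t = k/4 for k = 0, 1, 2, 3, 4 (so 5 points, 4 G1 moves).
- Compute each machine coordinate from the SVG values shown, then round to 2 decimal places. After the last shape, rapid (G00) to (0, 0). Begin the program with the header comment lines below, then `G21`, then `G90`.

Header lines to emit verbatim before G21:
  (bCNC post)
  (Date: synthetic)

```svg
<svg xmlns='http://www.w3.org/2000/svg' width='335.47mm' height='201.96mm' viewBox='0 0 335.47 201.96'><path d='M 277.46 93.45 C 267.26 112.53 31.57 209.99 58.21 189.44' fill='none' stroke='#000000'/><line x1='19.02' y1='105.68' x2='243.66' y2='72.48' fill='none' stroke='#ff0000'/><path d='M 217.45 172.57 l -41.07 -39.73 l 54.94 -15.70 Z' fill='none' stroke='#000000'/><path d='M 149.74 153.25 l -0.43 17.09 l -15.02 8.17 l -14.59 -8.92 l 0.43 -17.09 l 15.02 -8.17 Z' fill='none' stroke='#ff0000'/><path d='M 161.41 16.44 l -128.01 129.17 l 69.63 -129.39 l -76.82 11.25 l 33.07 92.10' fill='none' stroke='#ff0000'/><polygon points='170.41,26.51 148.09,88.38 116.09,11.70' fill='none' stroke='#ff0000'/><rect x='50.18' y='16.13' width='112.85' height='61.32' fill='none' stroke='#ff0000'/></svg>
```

viewBox `0 0 335.47 201.96` with mm width/height → 1 unit = 1 mm. Flip: y_m = 201.96 − y_svg.

**Shape 1** — `<path>` cubic bezier, stroke `#000000` → score (S578, F1921). Control points (SVG): P0=(277.46,93.45), P1=(267.26,112.53), P2=(31.57,209.99), P3=(58.21,189.44); sampled at t=k/4. Machine vertices: (277.46,108.51) → (235.15,82.57) → (154.02,45.65) → (79.79,16.17) → (58.21,12.52). Open path.

**Shape 2** — `<line>` line segment, stroke `#ff0000` → engrave (S254, F2434). Machine vertices: (19.02,96.28) → (243.66,129.48). Open path.

**Shape 3** — `<path>` regular polygon, stroke `#000000` → score (S578, F1921). Machine vertices: (217.45,29.39) → (176.38,69.12) → (231.32,84.82) → (217.45,29.39). Closed: final G1 returns to the first vertex.

**Shape 4** — `<path>` regular polygon, stroke `#ff0000` → engrave (S254, F2434). Machine vertices: (149.74,48.71) → (149.31,31.62) → (134.29,23.45) → (119.70,32.37) → (120.13,49.46) → (135.15,57.63) → (149.74,48.71). Closed: final G1 returns to the first vertex.

**Shape 5** — `<path>` open polyline, stroke `#ff0000` → engrave (S254, F2434). Machine vertices: (161.41,185.52) → (33.40,56.35) → (103.03,185.74) → (26.21,174.49) → (59.28,82.39). Open path.

**Shape 6** — `<polygon>` closed polygon, stroke `#ff0000` → engrave (S254, F2434). Machine vertices: (170.41,175.45) → (148.09,113.58) → (116.09,190.26) → (170.41,175.45). Closed: final G1 returns to the first vertex.

**Shape 7** — `<rect>` rectangle, stroke `#ff0000` → engrave (S254, F2434). Machine vertices: (50.18,185.83) → (163.03,185.83) → (163.03,124.51) → (50.18,124.51) → (50.18,185.83). Closed: final G1 returns to the first vertex.

(bCNC post)
(Date: synthetic)
G21
G90
G00 X277.46 Y108.51
M3 S578
G1 X235.15 Y82.57 F1921
G1 X154.02 Y45.65
G1 X79.79 Y16.17
G1 X58.21 Y12.52
G00 X19.02 Y96.28
M3 S254
G1 X243.66 Y129.48 F2434
G00 X217.45 Y29.39
M3 S578
G1 X176.38 Y69.12 F1921
G1 X231.32 Y84.82
G1 X217.45 Y29.39
G00 X149.74 Y48.71
M3 S254
G1 X149.31 Y31.62 F2434
G1 X134.29 Y23.45
G1 X119.70 Y32.37
G1 X120.13 Y49.46
G1 X135.15 Y57.63
G1 X149.74 Y48.71
G00 X161.41 Y185.52
M3 S254
G1 X33.40 Y56.35 F2434
G1 X103.03 Y185.74
G1 X26.21 Y174.49
G1 X59.28 Y82.39
G00 X170.41 Y175.45
M3 S254
G1 X148.09 Y113.58 F2434
G1 X116.09 Y190.26
G1 X170.41 Y175.45
G00 X50.18 Y185.83
M3 S254
G1 X163.03 Y185.83 F2434
G1 X163.03 Y124.51
G1 X50.18 Y124.51
G1 X50.18 Y185.83
M5
G00 X0.00 Y0.00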